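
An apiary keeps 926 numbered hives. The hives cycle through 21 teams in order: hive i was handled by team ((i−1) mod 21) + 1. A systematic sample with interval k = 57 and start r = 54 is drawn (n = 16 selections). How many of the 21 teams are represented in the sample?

7

Consecutive selections differ by k = 57, so their team numbers differ by 57 mod 21 = 15.
gcd(57, 21) = 3, so the sample visits 21/3 = 7 distinct residues mod 21.
Start 54 is team 12; the teams hit are 3, 6, 9, 12, 15, 18, 21.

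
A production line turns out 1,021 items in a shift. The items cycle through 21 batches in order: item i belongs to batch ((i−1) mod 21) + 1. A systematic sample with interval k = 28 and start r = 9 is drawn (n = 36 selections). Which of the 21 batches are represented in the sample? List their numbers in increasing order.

2, 9, 16

Consecutive selections differ by k = 28, so their batch numbers differ by 28 mod 21 = 7.
gcd(28, 21) = 7, so the sample visits 21/7 = 3 distinct residues mod 21.
Start 9 is batch 9; the batches hit are 2, 9, 16.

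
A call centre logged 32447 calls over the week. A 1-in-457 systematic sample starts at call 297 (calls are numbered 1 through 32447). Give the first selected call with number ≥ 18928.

19034

k = 457
Steps past start: ⌈(18928 − 297)/457⌉ = ⌈18631/457⌉ = 41
Selected call: 297 + 41×457 = 19034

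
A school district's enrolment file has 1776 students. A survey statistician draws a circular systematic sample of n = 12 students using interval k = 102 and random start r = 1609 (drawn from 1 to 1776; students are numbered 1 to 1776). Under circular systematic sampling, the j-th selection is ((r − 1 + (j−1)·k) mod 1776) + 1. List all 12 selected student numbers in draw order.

Selection 1: 1609
Selection 2: 1609 + 102 = 1711
Selection 3: 1711 + 102 = 1813 → 1813 − 1776 = 37
Selection 4: 37 + 102 = 139
Selection 5: 139 + 102 = 241
Selection 6: 241 + 102 = 343
Selection 7: 343 + 102 = 445
Selection 8: 445 + 102 = 547
Selection 9: 547 + 102 = 649
Selection 10: 649 + 102 = 751
Selection 11: 751 + 102 = 853
Selection 12: 853 + 102 = 955

1609, 1711, 37, 139, 241, 343, 445, 547, 649, 751, 853, 955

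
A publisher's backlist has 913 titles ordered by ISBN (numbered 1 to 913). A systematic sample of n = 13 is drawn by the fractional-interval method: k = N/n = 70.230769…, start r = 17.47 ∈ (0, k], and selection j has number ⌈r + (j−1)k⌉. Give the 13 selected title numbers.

18, 88, 158, 229, 299, 369, 439, 510, 580, 650, 720, 791, 861

j=1: r + 0k = 17.47 → ⌈·⌉ = 18
j=2: r + 1k = 87.700769… → ⌈·⌉ = 88
j=3: r + 2k = 157.931538… → ⌈·⌉ = 158
j=4: r + 3k = 228.162307… → ⌈·⌉ = 229
j=5: r + 4k = 298.393076… → ⌈·⌉ = 299
j=6: r + 5k = 368.623846… → ⌈·⌉ = 369
j=7: r + 6k = 438.854615… → ⌈·⌉ = 439
j=8: r + 7k = 509.085384… → ⌈·⌉ = 510
j=9: r + 8k = 579.316153… → ⌈·⌉ = 580
j=10: r + 9k = 649.546923… → ⌈·⌉ = 650
j=11: r + 10k = 719.777692… → ⌈·⌉ = 720
j=12: r + 11k = 790.008461… → ⌈·⌉ = 791
j=13: r + 12k = 860.239230… → ⌈·⌉ = 861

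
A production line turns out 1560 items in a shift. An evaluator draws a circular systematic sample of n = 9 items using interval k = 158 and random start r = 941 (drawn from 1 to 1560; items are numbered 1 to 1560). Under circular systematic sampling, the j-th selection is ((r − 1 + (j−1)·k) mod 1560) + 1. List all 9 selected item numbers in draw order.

941, 1099, 1257, 1415, 13, 171, 329, 487, 645

Selection 1: 941
Selection 2: 941 + 158 = 1099
Selection 3: 1099 + 158 = 1257
Selection 4: 1257 + 158 = 1415
Selection 5: 1415 + 158 = 1573 → 1573 − 1560 = 13
Selection 6: 13 + 158 = 171
Selection 7: 171 + 158 = 329
Selection 8: 329 + 158 = 487
Selection 9: 487 + 158 = 645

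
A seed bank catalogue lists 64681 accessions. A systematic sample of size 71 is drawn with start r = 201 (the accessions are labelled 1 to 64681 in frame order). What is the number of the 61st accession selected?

54861

k = 64681/71 = 911
61st selection = r + (61−1)·k = 201 + 60×911 = 201 + 54660 = 54861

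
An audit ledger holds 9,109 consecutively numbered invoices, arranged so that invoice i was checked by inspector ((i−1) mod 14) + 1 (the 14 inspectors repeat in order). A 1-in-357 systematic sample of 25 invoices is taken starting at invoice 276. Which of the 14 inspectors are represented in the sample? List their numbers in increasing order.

3, 10

Consecutive selections differ by k = 357, so their inspector numbers differ by 357 mod 14 = 7.
gcd(357, 14) = 7, so the sample visits 14/7 = 2 distinct residues mod 14.
Start 276 is inspector 10; the inspectors hit are 3, 10.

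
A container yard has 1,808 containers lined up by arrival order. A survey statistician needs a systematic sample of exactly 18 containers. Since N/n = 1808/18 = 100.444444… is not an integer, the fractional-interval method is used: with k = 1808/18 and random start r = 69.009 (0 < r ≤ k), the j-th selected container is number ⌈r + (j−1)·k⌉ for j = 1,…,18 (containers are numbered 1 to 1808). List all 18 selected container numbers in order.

70, 170, 270, 371, 471, 572, 672, 773, 873, 974, 1074, 1174, 1275, 1375, 1476, 1576, 1677, 1777

j=1: r + 0k = 69.009 → ⌈·⌉ = 70
j=2: r + 1k = 169.453444… → ⌈·⌉ = 170
j=3: r + 2k = 269.897888… → ⌈·⌉ = 270
j=4: r + 3k = 370.342333… → ⌈·⌉ = 371
j=5: r + 4k = 470.786777… → ⌈·⌉ = 471
j=6: r + 5k = 571.231222… → ⌈·⌉ = 572
j=7: r + 6k = 671.675666… → ⌈·⌉ = 672
j=8: r + 7k = 772.120111… → ⌈·⌉ = 773
j=9: r + 8k = 872.564555… → ⌈·⌉ = 873
j=10: r + 9k = 973.009 → ⌈·⌉ = 974
j=11: r + 10k = 1073.453444… → ⌈·⌉ = 1074
j=12: r + 11k = 1173.897888… → ⌈·⌉ = 1174
j=13: r + 12k = 1274.342333… → ⌈·⌉ = 1275
j=14: r + 13k = 1374.786777… → ⌈·⌉ = 1375
j=15: r + 14k = 1475.231222… → ⌈·⌉ = 1476
j=16: r + 15k = 1575.675666… → ⌈·⌉ = 1576
j=17: r + 16k = 1676.120111… → ⌈·⌉ = 1677
j=18: r + 17k = 1776.564555… → ⌈·⌉ = 1777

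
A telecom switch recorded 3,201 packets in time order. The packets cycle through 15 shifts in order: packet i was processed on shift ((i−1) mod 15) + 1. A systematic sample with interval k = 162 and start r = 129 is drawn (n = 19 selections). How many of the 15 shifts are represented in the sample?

Consecutive selections differ by k = 162, so their shift numbers differ by 162 mod 15 = 12.
gcd(162, 15) = 3, so the sample visits 15/3 = 5 distinct residues mod 15.
Start 129 is shift 9; the shifts hit are 3, 6, 9, 12, 15.

5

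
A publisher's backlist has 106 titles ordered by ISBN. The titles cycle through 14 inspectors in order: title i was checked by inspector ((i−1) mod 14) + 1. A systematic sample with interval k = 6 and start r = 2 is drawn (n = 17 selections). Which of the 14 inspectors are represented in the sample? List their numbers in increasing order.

Consecutive selections differ by k = 6, so their inspector numbers differ by 6 mod 14 = 6.
gcd(6, 14) = 2, so the sample visits 14/2 = 7 distinct residues mod 14.
Start 2 is inspector 2; the inspectors hit are 2, 4, 6, 8, 10, 12, 14.

2, 4, 6, 8, 10, 12, 14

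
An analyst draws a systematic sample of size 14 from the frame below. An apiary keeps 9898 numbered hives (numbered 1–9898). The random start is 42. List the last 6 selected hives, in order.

5698, 6405, 7112, 7819, 8526, 9233

k = N/n = 9898/14 = 707
9th selection = 42 + 8×707 = 5698
10th: 5698 + 707 = 6405
11th: 6405 + 707 = 7112
12th: 7112 + 707 = 7819
13th: 7819 + 707 = 8526
14th: 8526 + 707 = 9233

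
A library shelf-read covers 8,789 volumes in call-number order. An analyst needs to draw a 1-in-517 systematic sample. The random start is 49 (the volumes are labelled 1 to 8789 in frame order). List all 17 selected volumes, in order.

49, 566, 1083, 1600, 2117, 2634, 3151, 3668, 4185, 4702, 5219, 5736, 6253, 6770, 7287, 7804, 8321

volume 1: 49
volume 2: 49 + 517 = 566
volume 3: 566 + 517 = 1083
volume 4: 1083 + 517 = 1600
volume 5: 1600 + 517 = 2117
volume 6: 2117 + 517 = 2634
volume 7: 2634 + 517 = 3151
volume 8: 3151 + 517 = 3668
volume 9: 3668 + 517 = 4185
volume 10: 4185 + 517 = 4702
volume 11: 4702 + 517 = 5219
volume 12: 5219 + 517 = 5736
volume 13: 5736 + 517 = 6253
volume 14: 6253 + 517 = 6770
volume 15: 6770 + 517 = 7287
volume 16: 7287 + 517 = 7804
volume 17: 7804 + 517 = 8321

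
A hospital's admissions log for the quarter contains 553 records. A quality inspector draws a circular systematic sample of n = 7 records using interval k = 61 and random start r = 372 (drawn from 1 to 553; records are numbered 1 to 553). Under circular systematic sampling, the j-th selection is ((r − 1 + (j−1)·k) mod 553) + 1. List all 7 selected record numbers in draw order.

Selection 1: 372
Selection 2: 372 + 61 = 433
Selection 3: 433 + 61 = 494
Selection 4: 494 + 61 = 555 → 555 − 553 = 2
Selection 5: 2 + 61 = 63
Selection 6: 63 + 61 = 124
Selection 7: 124 + 61 = 185

372, 433, 494, 2, 63, 124, 185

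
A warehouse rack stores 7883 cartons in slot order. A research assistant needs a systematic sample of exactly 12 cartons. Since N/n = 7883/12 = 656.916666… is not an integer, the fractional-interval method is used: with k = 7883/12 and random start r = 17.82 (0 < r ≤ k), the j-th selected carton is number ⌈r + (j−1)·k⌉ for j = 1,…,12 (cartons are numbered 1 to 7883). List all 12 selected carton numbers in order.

18, 675, 1332, 1989, 2646, 3303, 3960, 4617, 5274, 5931, 6587, 7244

j=1: r + 0k = 17.82 → ⌈·⌉ = 18
j=2: r + 1k = 674.736666… → ⌈·⌉ = 675
j=3: r + 2k = 1331.653333… → ⌈·⌉ = 1332
j=4: r + 3k = 1988.57 → ⌈·⌉ = 1989
j=5: r + 4k = 2645.486666… → ⌈·⌉ = 2646
j=6: r + 5k = 3302.403333… → ⌈·⌉ = 3303
j=7: r + 6k = 3959.32 → ⌈·⌉ = 3960
j=8: r + 7k = 4616.236666… → ⌈·⌉ = 4617
j=9: r + 8k = 5273.153333… → ⌈·⌉ = 5274
j=10: r + 9k = 5930.07 → ⌈·⌉ = 5931
j=11: r + 10k = 6586.986666… → ⌈·⌉ = 6587
j=12: r + 11k = 7243.903333… → ⌈·⌉ = 7244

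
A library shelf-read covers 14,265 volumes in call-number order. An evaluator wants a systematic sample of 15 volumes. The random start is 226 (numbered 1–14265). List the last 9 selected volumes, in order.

k = N/n = 14265/15 = 951
7th selection = 226 + 6×951 = 5932
8th: 5932 + 951 = 6883
9th: 6883 + 951 = 7834
10th: 7834 + 951 = 8785
11th: 8785 + 951 = 9736
12th: 9736 + 951 = 10687
13th: 10687 + 951 = 11638
14th: 11638 + 951 = 12589
15th: 12589 + 951 = 13540

5932, 6883, 7834, 8785, 9736, 10687, 11638, 12589, 13540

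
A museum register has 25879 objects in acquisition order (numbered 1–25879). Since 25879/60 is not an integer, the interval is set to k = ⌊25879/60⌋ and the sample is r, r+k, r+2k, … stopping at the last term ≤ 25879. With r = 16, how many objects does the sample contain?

61

k = ⌊25879/60⌋ = 431
Achieved size = ⌊(25879 − 16)/431⌋ + 1 = ⌊25863/431⌋ + 1 = 60 + 1 = 61
(last selection: 16 + 60×431 = 25876 ≤ 25879; next would be 26307 > 25879)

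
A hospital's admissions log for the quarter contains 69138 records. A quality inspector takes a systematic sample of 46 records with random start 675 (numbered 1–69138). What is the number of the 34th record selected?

50274

k = 69138/46 = 1503
34th selection = r + (34−1)·k = 675 + 33×1503 = 675 + 49599 = 50274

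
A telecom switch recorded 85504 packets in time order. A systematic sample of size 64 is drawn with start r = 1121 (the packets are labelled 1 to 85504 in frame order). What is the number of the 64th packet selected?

k = 85504/64 = 1336
64th selection = r + (64−1)·k = 1121 + 63×1336 = 1121 + 84168 = 85289

85289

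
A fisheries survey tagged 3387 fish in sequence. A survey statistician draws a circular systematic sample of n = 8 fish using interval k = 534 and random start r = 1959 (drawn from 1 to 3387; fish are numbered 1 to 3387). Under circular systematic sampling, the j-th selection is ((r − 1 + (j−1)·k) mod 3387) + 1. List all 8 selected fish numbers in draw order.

1959, 2493, 3027, 174, 708, 1242, 1776, 2310

Selection 1: 1959
Selection 2: 1959 + 534 = 2493
Selection 3: 2493 + 534 = 3027
Selection 4: 3027 + 534 = 3561 → 3561 − 3387 = 174
Selection 5: 174 + 534 = 708
Selection 6: 708 + 534 = 1242
Selection 7: 1242 + 534 = 1776
Selection 8: 1776 + 534 = 2310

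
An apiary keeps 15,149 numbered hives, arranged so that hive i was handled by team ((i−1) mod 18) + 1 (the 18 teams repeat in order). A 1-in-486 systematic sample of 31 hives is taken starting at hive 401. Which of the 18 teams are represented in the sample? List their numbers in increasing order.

Consecutive selections differ by k = 486, so their team numbers differ by 486 mod 18 = 0.
gcd(486, 18) = 18, so the sample visits 18/18 = 1 distinct residues mod 18.
Start 401 is team 5; the teams hit are 5.

5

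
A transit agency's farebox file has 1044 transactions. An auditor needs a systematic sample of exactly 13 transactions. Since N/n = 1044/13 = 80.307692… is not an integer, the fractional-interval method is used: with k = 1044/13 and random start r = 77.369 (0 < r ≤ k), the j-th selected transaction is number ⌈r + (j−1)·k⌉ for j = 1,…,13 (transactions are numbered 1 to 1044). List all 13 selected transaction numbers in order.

j=1: r + 0k = 77.369 → ⌈·⌉ = 78
j=2: r + 1k = 157.676692… → ⌈·⌉ = 158
j=3: r + 2k = 237.984384… → ⌈·⌉ = 238
j=4: r + 3k = 318.292076… → ⌈·⌉ = 319
j=5: r + 4k = 398.599769… → ⌈·⌉ = 399
j=6: r + 5k = 478.907461… → ⌈·⌉ = 479
j=7: r + 6k = 559.215153… → ⌈·⌉ = 560
j=8: r + 7k = 639.522846… → ⌈·⌉ = 640
j=9: r + 8k = 719.830538… → ⌈·⌉ = 720
j=10: r + 9k = 800.138230… → ⌈·⌉ = 801
j=11: r + 10k = 880.445923… → ⌈·⌉ = 881
j=12: r + 11k = 960.753615… → ⌈·⌉ = 961
j=13: r + 12k = 1041.061307… → ⌈·⌉ = 1042

78, 158, 238, 319, 399, 479, 560, 640, 720, 801, 881, 961, 1042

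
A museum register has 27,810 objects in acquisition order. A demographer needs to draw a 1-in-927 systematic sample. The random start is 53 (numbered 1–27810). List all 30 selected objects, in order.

53, 980, 1907, 2834, 3761, 4688, 5615, 6542, 7469, 8396, 9323, 10250, 11177, 12104, 13031, 13958, 14885, 15812, 16739, 17666, 18593, 19520, 20447, 21374, 22301, 23228, 24155, 25082, 26009, 26936

object 1: 53
object 2: 53 + 927 = 980
object 3: 980 + 927 = 1907
object 4: 1907 + 927 = 2834
object 5: 2834 + 927 = 3761
object 6: 3761 + 927 = 4688
object 7: 4688 + 927 = 5615
object 8: 5615 + 927 = 6542
object 9: 6542 + 927 = 7469
object 10: 7469 + 927 = 8396
object 11: 8396 + 927 = 9323
object 12: 9323 + 927 = 10250
object 13: 10250 + 927 = 11177
object 14: 11177 + 927 = 12104
object 15: 12104 + 927 = 13031
object 16: 13031 + 927 = 13958
object 17: 13958 + 927 = 14885
object 18: 14885 + 927 = 15812
object 19: 15812 + 927 = 16739
object 20: 16739 + 927 = 17666
object 21: 17666 + 927 = 18593
object 22: 18593 + 927 = 19520
object 23: 19520 + 927 = 20447
object 24: 20447 + 927 = 21374
object 25: 21374 + 927 = 22301
object 26: 22301 + 927 = 23228
object 27: 23228 + 927 = 24155
object 28: 24155 + 927 = 25082
object 29: 25082 + 927 = 26009
object 30: 26009 + 927 = 26936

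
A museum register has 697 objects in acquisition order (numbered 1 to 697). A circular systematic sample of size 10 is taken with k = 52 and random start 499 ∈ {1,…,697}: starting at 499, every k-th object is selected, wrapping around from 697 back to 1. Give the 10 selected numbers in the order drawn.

499, 551, 603, 655, 10, 62, 114, 166, 218, 270

Selection 1: 499
Selection 2: 499 + 52 = 551
Selection 3: 551 + 52 = 603
Selection 4: 603 + 52 = 655
Selection 5: 655 + 52 = 707 → 707 − 697 = 10
Selection 6: 10 + 52 = 62
Selection 7: 62 + 52 = 114
Selection 8: 114 + 52 = 166
Selection 9: 166 + 52 = 218
Selection 10: 218 + 52 = 270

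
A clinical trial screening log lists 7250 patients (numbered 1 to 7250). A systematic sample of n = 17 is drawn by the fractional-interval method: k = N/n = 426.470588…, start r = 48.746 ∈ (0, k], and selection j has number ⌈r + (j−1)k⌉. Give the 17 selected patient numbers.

49, 476, 902, 1329, 1755, 2182, 2608, 3035, 3461, 3887, 4314, 4740, 5167, 5593, 6020, 6446, 6873

j=1: r + 0k = 48.746 → ⌈·⌉ = 49
j=2: r + 1k = 475.216588… → ⌈·⌉ = 476
j=3: r + 2k = 901.687176… → ⌈·⌉ = 902
j=4: r + 3k = 1328.157764… → ⌈·⌉ = 1329
j=5: r + 4k = 1754.628352… → ⌈·⌉ = 1755
j=6: r + 5k = 2181.098941… → ⌈·⌉ = 2182
j=7: r + 6k = 2607.569529… → ⌈·⌉ = 2608
j=8: r + 7k = 3034.040117… → ⌈·⌉ = 3035
j=9: r + 8k = 3460.510705… → ⌈·⌉ = 3461
j=10: r + 9k = 3886.981294… → ⌈·⌉ = 3887
j=11: r + 10k = 4313.451882… → ⌈·⌉ = 4314
j=12: r + 11k = 4739.922470… → ⌈·⌉ = 4740
j=13: r + 12k = 5166.393058… → ⌈·⌉ = 5167
j=14: r + 13k = 5592.863647… → ⌈·⌉ = 5593
j=15: r + 14k = 6019.334235… → ⌈·⌉ = 6020
j=16: r + 15k = 6445.804823… → ⌈·⌉ = 6446
j=17: r + 16k = 6872.275411… → ⌈·⌉ = 6873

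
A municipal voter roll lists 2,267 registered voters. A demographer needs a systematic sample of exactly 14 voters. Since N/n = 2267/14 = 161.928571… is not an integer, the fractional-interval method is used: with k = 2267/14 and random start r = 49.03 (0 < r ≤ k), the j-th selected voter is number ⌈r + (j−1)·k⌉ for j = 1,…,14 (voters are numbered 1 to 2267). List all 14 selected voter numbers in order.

50, 211, 373, 535, 697, 859, 1021, 1183, 1345, 1507, 1669, 1831, 1993, 2155

j=1: r + 0k = 49.03 → ⌈·⌉ = 50
j=2: r + 1k = 210.958571… → ⌈·⌉ = 211
j=3: r + 2k = 372.887142… → ⌈·⌉ = 373
j=4: r + 3k = 534.815714… → ⌈·⌉ = 535
j=5: r + 4k = 696.744285… → ⌈·⌉ = 697
j=6: r + 5k = 858.672857… → ⌈·⌉ = 859
j=7: r + 6k = 1020.601428… → ⌈·⌉ = 1021
j=8: r + 7k = 1182.53 → ⌈·⌉ = 1183
j=9: r + 8k = 1344.458571… → ⌈·⌉ = 1345
j=10: r + 9k = 1506.387142… → ⌈·⌉ = 1507
j=11: r + 10k = 1668.315714… → ⌈·⌉ = 1669
j=12: r + 11k = 1830.244285… → ⌈·⌉ = 1831
j=13: r + 12k = 1992.172857… → ⌈·⌉ = 1993
j=14: r + 13k = 2154.101428… → ⌈·⌉ = 2155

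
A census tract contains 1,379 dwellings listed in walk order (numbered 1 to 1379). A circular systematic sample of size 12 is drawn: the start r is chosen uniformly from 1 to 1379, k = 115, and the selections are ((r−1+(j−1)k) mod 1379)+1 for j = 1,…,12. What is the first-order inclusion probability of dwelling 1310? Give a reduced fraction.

For each position j, as r ranges over 1…1379 the j-th selection hits every dwelling exactly once, so dwelling 1310 is selected for exactly 12 of the 1379 starts.
Inclusion probability = 12/1379.

12/1379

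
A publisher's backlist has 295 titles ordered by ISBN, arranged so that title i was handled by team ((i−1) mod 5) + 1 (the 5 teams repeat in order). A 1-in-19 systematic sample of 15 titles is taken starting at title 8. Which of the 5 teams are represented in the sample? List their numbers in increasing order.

Consecutive selections differ by k = 19, so their team numbers differ by 19 mod 5 = 4.
gcd(19, 5) = 1, so the sample visits 5/1 = 5 distinct residues mod 5.
Start 8 is team 3; the teams hit are 1, 2, 3, 4, 5.

1, 2, 3, 4, 5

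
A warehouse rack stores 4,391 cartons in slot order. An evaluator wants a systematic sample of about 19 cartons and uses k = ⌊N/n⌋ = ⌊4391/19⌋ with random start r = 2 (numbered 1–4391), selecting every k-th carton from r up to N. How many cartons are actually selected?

k = ⌊4391/19⌋ = 231
Achieved size = ⌊(4391 − 2)/231⌋ + 1 = ⌊4389/231⌋ + 1 = 19 + 1 = 20
(last selection: 2 + 19×231 = 4391 ≤ 4391; next would be 4622 > 4391)

20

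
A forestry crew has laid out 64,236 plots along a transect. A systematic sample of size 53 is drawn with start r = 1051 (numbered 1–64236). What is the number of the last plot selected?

64075

k = 64236/53 = 1212
53rd selection = r + (53−1)·k = 1051 + 52×1212 = 1051 + 63024 = 64075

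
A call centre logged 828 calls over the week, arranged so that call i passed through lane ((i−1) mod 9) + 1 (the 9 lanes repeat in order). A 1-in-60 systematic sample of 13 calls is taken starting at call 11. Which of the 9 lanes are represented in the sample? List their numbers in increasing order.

Consecutive selections differ by k = 60, so their lane numbers differ by 60 mod 9 = 6.
gcd(60, 9) = 3, so the sample visits 9/3 = 3 distinct residues mod 9.
Start 11 is lane 2; the lanes hit are 2, 5, 8.

2, 5, 8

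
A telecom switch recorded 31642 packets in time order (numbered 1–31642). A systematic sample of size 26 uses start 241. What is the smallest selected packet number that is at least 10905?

11194

k = 31642/26 = 1217
Steps past start: ⌈(10905 − 241)/1217⌉ = ⌈10664/1217⌉ = 9
Selected packet: 241 + 9×1217 = 11194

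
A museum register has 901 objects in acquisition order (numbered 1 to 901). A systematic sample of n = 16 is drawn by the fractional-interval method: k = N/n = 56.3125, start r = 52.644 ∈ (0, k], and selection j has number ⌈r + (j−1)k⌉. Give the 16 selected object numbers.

j=1: r + 0k = 52.644 → ⌈·⌉ = 53
j=2: r + 1k = 108.9565 → ⌈·⌉ = 109
j=3: r + 2k = 165.269 → ⌈·⌉ = 166
j=4: r + 3k = 221.5815 → ⌈·⌉ = 222
j=5: r + 4k = 277.894 → ⌈·⌉ = 278
j=6: r + 5k = 334.2065 → ⌈·⌉ = 335
j=7: r + 6k = 390.519 → ⌈·⌉ = 391
j=8: r + 7k = 446.8315 → ⌈·⌉ = 447
j=9: r + 8k = 503.144 → ⌈·⌉ = 504
j=10: r + 9k = 559.4565 → ⌈·⌉ = 560
j=11: r + 10k = 615.769 → ⌈·⌉ = 616
j=12: r + 11k = 672.0815 → ⌈·⌉ = 673
j=13: r + 12k = 728.394 → ⌈·⌉ = 729
j=14: r + 13k = 784.7065 → ⌈·⌉ = 785
j=15: r + 14k = 841.019 → ⌈·⌉ = 842
j=16: r + 15k = 897.3315 → ⌈·⌉ = 898

53, 109, 166, 222, 278, 335, 391, 447, 504, 560, 616, 673, 729, 785, 842, 898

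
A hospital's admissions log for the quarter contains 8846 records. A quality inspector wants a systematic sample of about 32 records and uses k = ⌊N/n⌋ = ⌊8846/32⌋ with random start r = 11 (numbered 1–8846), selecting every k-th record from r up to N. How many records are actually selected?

33

k = ⌊8846/32⌋ = 276
Achieved size = ⌊(8846 − 11)/276⌋ + 1 = ⌊8835/276⌋ + 1 = 32 + 1 = 33
(last selection: 11 + 32×276 = 8843 ≤ 8846; next would be 9119 > 8846)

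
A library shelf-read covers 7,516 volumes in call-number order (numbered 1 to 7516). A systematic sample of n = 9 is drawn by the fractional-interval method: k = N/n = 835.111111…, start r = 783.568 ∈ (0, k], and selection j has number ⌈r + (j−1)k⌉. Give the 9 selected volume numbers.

784, 1619, 2454, 3289, 4125, 4960, 5795, 6630, 7465

j=1: r + 0k = 783.568 → ⌈·⌉ = 784
j=2: r + 1k = 1618.679111… → ⌈·⌉ = 1619
j=3: r + 2k = 2453.790222… → ⌈·⌉ = 2454
j=4: r + 3k = 3288.901333… → ⌈·⌉ = 3289
j=5: r + 4k = 4124.012444… → ⌈·⌉ = 4125
j=6: r + 5k = 4959.123555… → ⌈·⌉ = 4960
j=7: r + 6k = 5794.234666… → ⌈·⌉ = 5795
j=8: r + 7k = 6629.345777… → ⌈·⌉ = 6630
j=9: r + 8k = 7464.456888… → ⌈·⌉ = 7465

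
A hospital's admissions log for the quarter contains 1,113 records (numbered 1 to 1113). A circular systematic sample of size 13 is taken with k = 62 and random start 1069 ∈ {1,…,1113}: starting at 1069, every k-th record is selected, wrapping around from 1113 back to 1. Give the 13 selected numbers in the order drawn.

Selection 1: 1069
Selection 2: 1069 + 62 = 1131 → 1131 − 1113 = 18
Selection 3: 18 + 62 = 80
Selection 4: 80 + 62 = 142
Selection 5: 142 + 62 = 204
Selection 6: 204 + 62 = 266
Selection 7: 266 + 62 = 328
Selection 8: 328 + 62 = 390
Selection 9: 390 + 62 = 452
Selection 10: 452 + 62 = 514
Selection 11: 514 + 62 = 576
Selection 12: 576 + 62 = 638
Selection 13: 638 + 62 = 700

1069, 18, 80, 142, 204, 266, 328, 390, 452, 514, 576, 638, 700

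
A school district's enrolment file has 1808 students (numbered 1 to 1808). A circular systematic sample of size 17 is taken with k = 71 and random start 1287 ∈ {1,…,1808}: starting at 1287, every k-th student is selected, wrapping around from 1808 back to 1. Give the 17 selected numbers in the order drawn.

1287, 1358, 1429, 1500, 1571, 1642, 1713, 1784, 47, 118, 189, 260, 331, 402, 473, 544, 615

Selection 1: 1287
Selection 2: 1287 + 71 = 1358
Selection 3: 1358 + 71 = 1429
Selection 4: 1429 + 71 = 1500
Selection 5: 1500 + 71 = 1571
Selection 6: 1571 + 71 = 1642
Selection 7: 1642 + 71 = 1713
Selection 8: 1713 + 71 = 1784
Selection 9: 1784 + 71 = 1855 → 1855 − 1808 = 47
Selection 10: 47 + 71 = 118
Selection 11: 118 + 71 = 189
Selection 12: 189 + 71 = 260
Selection 13: 260 + 71 = 331
Selection 14: 331 + 71 = 402
Selection 15: 402 + 71 = 473
Selection 16: 473 + 71 = 544
Selection 17: 544 + 71 = 615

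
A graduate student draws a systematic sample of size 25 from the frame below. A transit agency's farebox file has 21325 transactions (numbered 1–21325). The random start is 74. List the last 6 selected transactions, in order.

16281, 17134, 17987, 18840, 19693, 20546

k = N/n = 21325/25 = 853
20th selection = 74 + 19×853 = 16281
21st: 16281 + 853 = 17134
22nd: 17134 + 853 = 17987
23rd: 17987 + 853 = 18840
24th: 18840 + 853 = 19693
25th: 19693 + 853 = 20546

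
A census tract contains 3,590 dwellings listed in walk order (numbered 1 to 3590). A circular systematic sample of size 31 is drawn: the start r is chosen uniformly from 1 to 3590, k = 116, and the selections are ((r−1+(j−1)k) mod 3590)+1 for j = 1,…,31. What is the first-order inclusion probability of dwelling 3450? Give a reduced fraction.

For each position j, as r ranges over 1…3590 the j-th selection hits every dwelling exactly once, so dwelling 3450 is selected for exactly 31 of the 3590 starts.
Inclusion probability = 31/3590.

31/3590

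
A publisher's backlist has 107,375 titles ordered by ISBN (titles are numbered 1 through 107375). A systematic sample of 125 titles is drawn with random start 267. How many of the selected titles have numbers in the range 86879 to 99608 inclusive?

15

k = 107375/125 = 859
First selection ≥ 86879: 267 + ⌈(86879−267)/859⌉·859 = 267 + 101×859 = 87026
Last selection ≤ 99608: 267 + ⌊(99608−267)/859⌋·859 = 267 + 115×859 = 99052
Count = 115 − 101 + 1 = 15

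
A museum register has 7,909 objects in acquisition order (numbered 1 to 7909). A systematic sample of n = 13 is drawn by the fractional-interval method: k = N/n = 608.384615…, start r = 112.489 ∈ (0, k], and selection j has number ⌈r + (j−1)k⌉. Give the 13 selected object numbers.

113, 721, 1330, 1938, 2547, 3155, 3763, 4372, 4980, 5588, 6197, 6805, 7414

j=1: r + 0k = 112.489 → ⌈·⌉ = 113
j=2: r + 1k = 720.873615… → ⌈·⌉ = 721
j=3: r + 2k = 1329.258230… → ⌈·⌉ = 1330
j=4: r + 3k = 1937.642846… → ⌈·⌉ = 1938
j=5: r + 4k = 2546.027461… → ⌈·⌉ = 2547
j=6: r + 5k = 3154.412076… → ⌈·⌉ = 3155
j=7: r + 6k = 3762.796692… → ⌈·⌉ = 3763
j=8: r + 7k = 4371.181307… → ⌈·⌉ = 4372
j=9: r + 8k = 4979.565923… → ⌈·⌉ = 4980
j=10: r + 9k = 5587.950538… → ⌈·⌉ = 5588
j=11: r + 10k = 6196.335153… → ⌈·⌉ = 6197
j=12: r + 11k = 6804.719769… → ⌈·⌉ = 6805
j=13: r + 12k = 7413.104384… → ⌈·⌉ = 7414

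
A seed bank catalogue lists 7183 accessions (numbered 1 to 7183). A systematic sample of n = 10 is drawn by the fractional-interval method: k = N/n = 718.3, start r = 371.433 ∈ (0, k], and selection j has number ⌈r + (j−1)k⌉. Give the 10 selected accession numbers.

j=1: r + 0k = 371.433 → ⌈·⌉ = 372
j=2: r + 1k = 1089.733 → ⌈·⌉ = 1090
j=3: r + 2k = 1808.033 → ⌈·⌉ = 1809
j=4: r + 3k = 2526.333 → ⌈·⌉ = 2527
j=5: r + 4k = 3244.633 → ⌈·⌉ = 3245
j=6: r + 5k = 3962.933 → ⌈·⌉ = 3963
j=7: r + 6k = 4681.233 → ⌈·⌉ = 4682
j=8: r + 7k = 5399.533 → ⌈·⌉ = 5400
j=9: r + 8k = 6117.833 → ⌈·⌉ = 6118
j=10: r + 9k = 6836.133 → ⌈·⌉ = 6837

372, 1090, 1809, 2527, 3245, 3963, 4682, 5400, 6118, 6837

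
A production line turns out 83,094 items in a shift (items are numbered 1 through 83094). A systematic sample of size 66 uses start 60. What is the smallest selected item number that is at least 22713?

k = 83094/66 = 1259
Steps past start: ⌈(22713 − 60)/1259⌉ = ⌈22653/1259⌉ = 18
Selected item: 60 + 18×1259 = 22722

22722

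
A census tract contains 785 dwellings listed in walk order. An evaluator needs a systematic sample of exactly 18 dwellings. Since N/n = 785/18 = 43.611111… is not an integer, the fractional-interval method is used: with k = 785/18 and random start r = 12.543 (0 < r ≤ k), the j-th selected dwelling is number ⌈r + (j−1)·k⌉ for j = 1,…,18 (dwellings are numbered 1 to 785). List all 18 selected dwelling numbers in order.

13, 57, 100, 144, 187, 231, 275, 318, 362, 406, 449, 493, 536, 580, 624, 667, 711, 754

j=1: r + 0k = 12.543 → ⌈·⌉ = 13
j=2: r + 1k = 56.154111… → ⌈·⌉ = 57
j=3: r + 2k = 99.765222… → ⌈·⌉ = 100
j=4: r + 3k = 143.376333… → ⌈·⌉ = 144
j=5: r + 4k = 186.987444… → ⌈·⌉ = 187
j=6: r + 5k = 230.598555… → ⌈·⌉ = 231
j=7: r + 6k = 274.209666… → ⌈·⌉ = 275
j=8: r + 7k = 317.820777… → ⌈·⌉ = 318
j=9: r + 8k = 361.431888… → ⌈·⌉ = 362
j=10: r + 9k = 405.043 → ⌈·⌉ = 406
j=11: r + 10k = 448.654111… → ⌈·⌉ = 449
j=12: r + 11k = 492.265222… → ⌈·⌉ = 493
j=13: r + 12k = 535.876333… → ⌈·⌉ = 536
j=14: r + 13k = 579.487444… → ⌈·⌉ = 580
j=15: r + 14k = 623.098555… → ⌈·⌉ = 624
j=16: r + 15k = 666.709666… → ⌈·⌉ = 667
j=17: r + 16k = 710.320777… → ⌈·⌉ = 711
j=18: r + 17k = 753.931888… → ⌈·⌉ = 754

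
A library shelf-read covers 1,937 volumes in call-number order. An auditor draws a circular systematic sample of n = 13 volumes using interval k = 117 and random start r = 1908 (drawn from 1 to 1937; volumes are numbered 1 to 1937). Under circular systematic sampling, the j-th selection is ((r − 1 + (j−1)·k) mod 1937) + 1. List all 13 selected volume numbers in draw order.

1908, 88, 205, 322, 439, 556, 673, 790, 907, 1024, 1141, 1258, 1375

Selection 1: 1908
Selection 2: 1908 + 117 = 2025 → 2025 − 1937 = 88
Selection 3: 88 + 117 = 205
Selection 4: 205 + 117 = 322
Selection 5: 322 + 117 = 439
Selection 6: 439 + 117 = 556
Selection 7: 556 + 117 = 673
Selection 8: 673 + 117 = 790
Selection 9: 790 + 117 = 907
Selection 10: 907 + 117 = 1024
Selection 11: 1024 + 117 = 1141
Selection 12: 1141 + 117 = 1258
Selection 13: 1258 + 117 = 1375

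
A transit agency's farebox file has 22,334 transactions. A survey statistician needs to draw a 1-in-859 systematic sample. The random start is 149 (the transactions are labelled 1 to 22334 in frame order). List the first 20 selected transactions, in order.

transaction 1: 149
transaction 2: 149 + 859 = 1008
transaction 3: 1008 + 859 = 1867
transaction 4: 1867 + 859 = 2726
transaction 5: 2726 + 859 = 3585
transaction 6: 3585 + 859 = 4444
transaction 7: 4444 + 859 = 5303
transaction 8: 5303 + 859 = 6162
transaction 9: 6162 + 859 = 7021
transaction 10: 7021 + 859 = 7880
transaction 11: 7880 + 859 = 8739
transaction 12: 8739 + 859 = 9598
transaction 13: 9598 + 859 = 10457
transaction 14: 10457 + 859 = 11316
transaction 15: 11316 + 859 = 12175
transaction 16: 12175 + 859 = 13034
transaction 17: 13034 + 859 = 13893
transaction 18: 13893 + 859 = 14752
transaction 19: 14752 + 859 = 15611
transaction 20: 15611 + 859 = 16470

149, 1008, 1867, 2726, 3585, 4444, 5303, 6162, 7021, 7880, 8739, 9598, 10457, 11316, 12175, 13034, 13893, 14752, 15611, 16470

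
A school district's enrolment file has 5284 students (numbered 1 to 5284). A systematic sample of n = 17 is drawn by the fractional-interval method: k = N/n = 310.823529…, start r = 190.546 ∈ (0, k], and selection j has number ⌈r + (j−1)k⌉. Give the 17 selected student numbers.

j=1: r + 0k = 190.546 → ⌈·⌉ = 191
j=2: r + 1k = 501.369529… → ⌈·⌉ = 502
j=3: r + 2k = 812.193058… → ⌈·⌉ = 813
j=4: r + 3k = 1123.016588… → ⌈·⌉ = 1124
j=5: r + 4k = 1433.840117… → ⌈·⌉ = 1434
j=6: r + 5k = 1744.663647… → ⌈·⌉ = 1745
j=7: r + 6k = 2055.487176… → ⌈·⌉ = 2056
j=8: r + 7k = 2366.310705… → ⌈·⌉ = 2367
j=9: r + 8k = 2677.134235… → ⌈·⌉ = 2678
j=10: r + 9k = 2987.957764… → ⌈·⌉ = 2988
j=11: r + 10k = 3298.781294… → ⌈·⌉ = 3299
j=12: r + 11k = 3609.604823… → ⌈·⌉ = 3610
j=13: r + 12k = 3920.428352… → ⌈·⌉ = 3921
j=14: r + 13k = 4231.251882… → ⌈·⌉ = 4232
j=15: r + 14k = 4542.075411… → ⌈·⌉ = 4543
j=16: r + 15k = 4852.898941… → ⌈·⌉ = 4853
j=17: r + 16k = 5163.722470… → ⌈·⌉ = 5164

191, 502, 813, 1124, 1434, 1745, 2056, 2367, 2678, 2988, 3299, 3610, 3921, 4232, 4543, 4853, 5164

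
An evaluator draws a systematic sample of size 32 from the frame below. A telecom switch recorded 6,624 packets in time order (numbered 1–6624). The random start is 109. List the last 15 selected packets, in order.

k = N/n = 6624/32 = 207
18th selection = 109 + 17×207 = 3628
19th: 3628 + 207 = 3835
20th: 3835 + 207 = 4042
21st: 4042 + 207 = 4249
22nd: 4249 + 207 = 4456
23rd: 4456 + 207 = 4663
24th: 4663 + 207 = 4870
25th: 4870 + 207 = 5077
26th: 5077 + 207 = 5284
27th: 5284 + 207 = 5491
28th: 5491 + 207 = 5698
29th: 5698 + 207 = 5905
30th: 5905 + 207 = 6112
31st: 6112 + 207 = 6319
32nd: 6319 + 207 = 6526

3628, 3835, 4042, 4249, 4456, 4663, 4870, 5077, 5284, 5491, 5698, 5905, 6112, 6319, 6526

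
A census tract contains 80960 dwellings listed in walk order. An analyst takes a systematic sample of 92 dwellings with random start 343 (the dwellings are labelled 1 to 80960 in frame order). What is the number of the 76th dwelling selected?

k = 80960/92 = 880
76th selection = r + (76−1)·k = 343 + 75×880 = 343 + 66000 = 66343

66343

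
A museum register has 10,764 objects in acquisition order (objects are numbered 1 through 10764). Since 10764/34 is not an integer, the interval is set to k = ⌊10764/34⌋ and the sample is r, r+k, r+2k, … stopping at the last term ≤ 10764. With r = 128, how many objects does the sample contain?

34

k = ⌊10764/34⌋ = 316
Achieved size = ⌊(10764 − 128)/316⌋ + 1 = ⌊10636/316⌋ + 1 = 33 + 1 = 34
(last selection: 128 + 33×316 = 10556 ≤ 10764; next would be 10872 > 10764)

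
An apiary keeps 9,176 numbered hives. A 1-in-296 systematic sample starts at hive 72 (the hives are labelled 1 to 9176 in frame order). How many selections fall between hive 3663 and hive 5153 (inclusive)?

5

k = 296
First selection ≥ 3663: 72 + ⌈(3663−72)/296⌉·296 = 72 + 13×296 = 3920
Last selection ≤ 5153: 72 + ⌊(5153−72)/296⌋·296 = 72 + 17×296 = 5104
Count = 17 − 13 + 1 = 5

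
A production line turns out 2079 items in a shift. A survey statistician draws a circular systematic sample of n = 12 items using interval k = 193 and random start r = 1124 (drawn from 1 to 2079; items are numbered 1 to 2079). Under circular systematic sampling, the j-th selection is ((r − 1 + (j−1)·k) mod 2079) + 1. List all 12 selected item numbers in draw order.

1124, 1317, 1510, 1703, 1896, 10, 203, 396, 589, 782, 975, 1168

Selection 1: 1124
Selection 2: 1124 + 193 = 1317
Selection 3: 1317 + 193 = 1510
Selection 4: 1510 + 193 = 1703
Selection 5: 1703 + 193 = 1896
Selection 6: 1896 + 193 = 2089 → 2089 − 2079 = 10
Selection 7: 10 + 193 = 203
Selection 8: 203 + 193 = 396
Selection 9: 396 + 193 = 589
Selection 10: 589 + 193 = 782
Selection 11: 782 + 193 = 975
Selection 12: 975 + 193 = 1168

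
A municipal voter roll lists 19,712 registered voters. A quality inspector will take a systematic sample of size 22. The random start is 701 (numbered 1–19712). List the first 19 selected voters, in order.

701, 1597, 2493, 3389, 4285, 5181, 6077, 6973, 7869, 8765, 9661, 10557, 11453, 12349, 13245, 14141, 15037, 15933, 16829

k = N/n = 19712/22 = 896
voter 1: 701
voter 2: 701 + 896 = 1597
voter 3: 1597 + 896 = 2493
voter 4: 2493 + 896 = 3389
voter 5: 3389 + 896 = 4285
voter 6: 4285 + 896 = 5181
voter 7: 5181 + 896 = 6077
voter 8: 6077 + 896 = 6973
voter 9: 6973 + 896 = 7869
voter 10: 7869 + 896 = 8765
voter 11: 8765 + 896 = 9661
voter 12: 9661 + 896 = 10557
voter 13: 10557 + 896 = 11453
voter 14: 11453 + 896 = 12349
voter 15: 12349 + 896 = 13245
voter 16: 13245 + 896 = 14141
voter 17: 14141 + 896 = 15037
voter 18: 15037 + 896 = 15933
voter 19: 15933 + 896 = 16829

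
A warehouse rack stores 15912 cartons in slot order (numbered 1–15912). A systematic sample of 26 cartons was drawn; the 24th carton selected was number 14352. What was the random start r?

276

k = 15912/26 = 612
r = 14352 − (24−1)×612 = 14352 − 14076 = 276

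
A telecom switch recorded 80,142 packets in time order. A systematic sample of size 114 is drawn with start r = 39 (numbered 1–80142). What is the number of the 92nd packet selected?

64012

k = 80142/114 = 703
92nd selection = r + (92−1)·k = 39 + 91×703 = 39 + 63973 = 64012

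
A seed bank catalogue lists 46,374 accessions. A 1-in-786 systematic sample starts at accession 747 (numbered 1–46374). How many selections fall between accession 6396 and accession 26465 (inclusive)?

25

k = 786
First selection ≥ 6396: 747 + ⌈(6396−747)/786⌉·786 = 747 + 8×786 = 7035
Last selection ≤ 26465: 747 + ⌊(26465−747)/786⌋·786 = 747 + 32×786 = 25899
Count = 32 − 8 + 1 = 25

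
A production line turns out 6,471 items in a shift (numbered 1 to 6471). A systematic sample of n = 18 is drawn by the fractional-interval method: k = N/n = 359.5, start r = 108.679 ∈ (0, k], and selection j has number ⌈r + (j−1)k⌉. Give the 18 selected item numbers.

j=1: r + 0k = 108.679 → ⌈·⌉ = 109
j=2: r + 1k = 468.179 → ⌈·⌉ = 469
j=3: r + 2k = 827.679 → ⌈·⌉ = 828
j=4: r + 3k = 1187.179 → ⌈·⌉ = 1188
j=5: r + 4k = 1546.679 → ⌈·⌉ = 1547
j=6: r + 5k = 1906.179 → ⌈·⌉ = 1907
j=7: r + 6k = 2265.679 → ⌈·⌉ = 2266
j=8: r + 7k = 2625.179 → ⌈·⌉ = 2626
j=9: r + 8k = 2984.679 → ⌈·⌉ = 2985
j=10: r + 9k = 3344.179 → ⌈·⌉ = 3345
j=11: r + 10k = 3703.679 → ⌈·⌉ = 3704
j=12: r + 11k = 4063.179 → ⌈·⌉ = 4064
j=13: r + 12k = 4422.679 → ⌈·⌉ = 4423
j=14: r + 13k = 4782.179 → ⌈·⌉ = 4783
j=15: r + 14k = 5141.679 → ⌈·⌉ = 5142
j=16: r + 15k = 5501.179 → ⌈·⌉ = 5502
j=17: r + 16k = 5860.679 → ⌈·⌉ = 5861
j=18: r + 17k = 6220.179 → ⌈·⌉ = 6221

109, 469, 828, 1188, 1547, 1907, 2266, 2626, 2985, 3345, 3704, 4064, 4423, 4783, 5142, 5502, 5861, 6221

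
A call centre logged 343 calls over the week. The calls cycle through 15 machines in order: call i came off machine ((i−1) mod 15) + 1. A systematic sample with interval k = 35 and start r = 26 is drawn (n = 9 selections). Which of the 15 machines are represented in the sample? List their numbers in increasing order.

Consecutive selections differ by k = 35, so their machine numbers differ by 35 mod 15 = 5.
gcd(35, 15) = 5, so the sample visits 15/5 = 3 distinct residues mod 15.
Start 26 is machine 11; the machines hit are 1, 6, 11.

1, 6, 11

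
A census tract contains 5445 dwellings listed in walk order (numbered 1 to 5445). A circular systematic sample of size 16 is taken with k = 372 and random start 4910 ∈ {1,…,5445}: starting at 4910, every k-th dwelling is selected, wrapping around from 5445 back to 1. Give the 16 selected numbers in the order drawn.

4910, 5282, 209, 581, 953, 1325, 1697, 2069, 2441, 2813, 3185, 3557, 3929, 4301, 4673, 5045

Selection 1: 4910
Selection 2: 4910 + 372 = 5282
Selection 3: 5282 + 372 = 5654 → 5654 − 5445 = 209
Selection 4: 209 + 372 = 581
Selection 5: 581 + 372 = 953
Selection 6: 953 + 372 = 1325
Selection 7: 1325 + 372 = 1697
Selection 8: 1697 + 372 = 2069
Selection 9: 2069 + 372 = 2441
Selection 10: 2441 + 372 = 2813
Selection 11: 2813 + 372 = 3185
Selection 12: 3185 + 372 = 3557
Selection 13: 3557 + 372 = 3929
Selection 14: 3929 + 372 = 4301
Selection 15: 4301 + 372 = 4673
Selection 16: 4673 + 372 = 5045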